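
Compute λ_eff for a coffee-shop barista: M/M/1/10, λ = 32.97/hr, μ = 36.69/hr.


ρ = 0.8986; P_K = (1−ρ)ρ^10/(1−ρ^11) = 0.050342
λ_eff = λ(1 − P_K) = 32.97·(1 − 0.050342) = 32.97·0.949658 = 31.3102 /hr

Final: 31.3102 /hr


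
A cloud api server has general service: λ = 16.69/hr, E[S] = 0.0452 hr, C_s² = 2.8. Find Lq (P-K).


ρ = λ·E[S] = 16.69·0.0452 = 0.7544
Lq = ρ²(1+C_s²)/(2(1−ρ)) = 0.5691·(1+2.8)/(2·0.2456)
= 0.5691·3.8000/0.4912 = 4.40244

Final: 4.40244


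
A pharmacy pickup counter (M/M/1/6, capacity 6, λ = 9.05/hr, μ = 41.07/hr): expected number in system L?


ρ = 9.05/41.07 = 0.2204
L = ρ[1 − (K+1)ρ^K + Kρ^(K+1)] / [(1−ρ)(1−ρ^(K+1))]
Numerator: 0.2204·(1 − 7·0.0001145 + 6·0.00002523) = 0.220212
Denominator: (0.7796)·(0.999975) = 0.779625
L = 0.220212/0.779625 = 0.2825

Final: 0.2825


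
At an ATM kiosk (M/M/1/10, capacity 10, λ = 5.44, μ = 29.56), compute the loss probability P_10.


ρ = λ/μ = 5.44/29.56 = 0.1840
P_K = (1−ρ)ρ^K/(1−ρ^(K+1)) = (0.8160·0.00000004456)/(1 − 0.000000008200)
= 0.00000003636/1.000000 = 0.00000003636

Final: 0.00000003636


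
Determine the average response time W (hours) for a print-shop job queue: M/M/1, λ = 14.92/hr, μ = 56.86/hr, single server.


W = 1/(μ−λ) = 1/(56.86 − 14.92) = 1/41.94 = 0.02384 hr

Final: 0.02384 hr


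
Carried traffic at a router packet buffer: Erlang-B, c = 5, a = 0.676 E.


B(5,0.676) = 0.0005984 (Erlang-B)
Carried load = a(1 − B) = 0.676·(1 − 0.0005984) = 0.676·0.999402 = 0.6756 E

Final: 0.6756 Erlangs


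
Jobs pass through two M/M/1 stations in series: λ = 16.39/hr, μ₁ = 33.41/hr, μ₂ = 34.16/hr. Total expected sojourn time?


Each node sees arrival rate λ = 16.39/hr (tandem ⇒ throughput preserved).
W₁ = 1/(μ₁−λ) = 1/(33.41−16.39) = 0.05875 hr
W₂ = 1/(μ₂−λ) = 1/(34.16−16.39) = 0.05627 hr
W_total = W₁ + W₂ = 0.05875 + 0.05627 = 0.11503 hr

Final: 0.11503 hr


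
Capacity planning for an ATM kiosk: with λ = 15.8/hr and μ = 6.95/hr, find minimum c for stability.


Stability requires cμ > λ ⇔ c > λ/μ.
λ/μ = 15.8/6.95 = 2.2734
Minimum integer c = ⌊2.2734⌋ + 1 = 3
Check: 3·6.95 = 20.85 > 15.8, while 2·6.95 = 13.90 ≤ 15.8

Final: 3 servers


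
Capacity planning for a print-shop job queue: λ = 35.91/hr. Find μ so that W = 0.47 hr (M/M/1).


W = 1/(μ−λ) ⇒ μ − λ = 1/W = 1/0.47 = 2.1277
μ = λ + 1/W = 35.91 + 2.1277 = 38.0377 per hr

Final: 38.0377 /hr


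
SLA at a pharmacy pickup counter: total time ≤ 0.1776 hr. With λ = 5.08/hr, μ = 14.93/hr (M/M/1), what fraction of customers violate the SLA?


W ~ Exponential(μ−λ) for M/M/1.
μ − λ = 14.93 − 5.08 = 9.8500
P(W > t) = e^{−(μ−λ)t} = e^{−1.7494} = 0.173885

Final: 0.173885


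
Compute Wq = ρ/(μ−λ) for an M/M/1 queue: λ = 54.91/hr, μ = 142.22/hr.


ρ = 54.91/142.22 = 0.3861
Wq = ρ/(μ−λ) = 0.3861/(142.22 − 54.91) = 0.3861/87.31 = 0.004422 hr

Final: 0.004422 hr


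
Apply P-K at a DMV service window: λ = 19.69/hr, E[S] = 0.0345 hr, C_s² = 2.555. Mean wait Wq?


ρ = λ·E[S] = 19.69·0.0345 = 0.6793
E[S²] = E[S]²(1+C_s²) = 0.0345²·(1+2.555) = 0.004231
Wq = λ·E[S²]/(2(1−ρ)) = 19.69·0.004231/(2·0.3207) = 0.12990 hr

Final: 0.12990 hr


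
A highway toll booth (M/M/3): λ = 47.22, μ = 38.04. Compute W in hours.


a = 1.2413; ρ = 0.4138; P₀ = 0.281249
Lq = P₀·a^c·ρ/(c!(1−ρ)²) = 0.10795
Wq = Lq/λ = 0.10795/47.22 = 0.002286 hr
W = Wq + 1/μ = 0.002286 + 0.02629 = 0.02857 hr

Final: 0.02857 hr


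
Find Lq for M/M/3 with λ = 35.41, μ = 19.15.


a = λ/μ = 1.8491; ρ = a/3 = 0.6164
P₀ = 0.136888
Lq = P₀·a^c·ρ / (c!·(1−ρ)²) = 0.136888·6.32225·0.6164/(6·0.14718)
= 0.60406

Final: 0.60406


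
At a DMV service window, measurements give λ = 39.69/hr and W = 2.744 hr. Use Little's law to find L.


L = λW = 39.69·2.744 = 108.9094

Final: 108.9094


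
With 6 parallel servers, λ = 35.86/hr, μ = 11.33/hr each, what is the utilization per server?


ρ = λ/(cμ) = 35.86/(6·11.33) = 35.86/67.98 = 0.5275

Final: 0.5275


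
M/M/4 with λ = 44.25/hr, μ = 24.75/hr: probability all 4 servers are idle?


a = λ/μ = 44.25/24.75 = 1.7879; ρ = a/c = 0.4470
Σ_{k=0}^{3} a^k/k! (terms k=0..3) = 1.00000 + 1.78788 + 1.59826 + 0.95250 = 5.33863
Tail: a^4/(4!(1−ρ)) = 10.21768/(24·0.5530) = 0.76983
P₀ = 1/(5.33863 + 0.76983) = 1/6.10845 = 0.163708

Final: 0.163708


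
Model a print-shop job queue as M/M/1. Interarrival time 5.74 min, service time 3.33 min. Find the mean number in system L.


λ = 60/5.74 = 10.4530 /hr
μ = 60/3.33 = 18.0180 /hr
ρ = λ/μ = 10.4530/18.0180 = 0.5801
L = ρ/(1−ρ) = 0.5801/0.4199 = 1.3817

Final: 1.3817


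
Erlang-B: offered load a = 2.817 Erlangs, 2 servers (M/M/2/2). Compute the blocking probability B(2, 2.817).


B(c,a) = (a^c/c!) / Σ_{k=0}^{c} a^k/k!
a^2/2! = 3.967745
Σ terms (k=0..2): 1.00000 + 2.81700 + 3.96774 = 7.784745
B = 3.967745/7.784745 = 0.509682

Final: 0.509682


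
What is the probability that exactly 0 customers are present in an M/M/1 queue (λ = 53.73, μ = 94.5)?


ρ = 53.73/94.5 = 0.5686
P_n = (1−ρ)·ρ^n = (1 − 0.5686)·0.5686^0 = 0.4314·1.000000 = 0.431429

Final: 0.431429


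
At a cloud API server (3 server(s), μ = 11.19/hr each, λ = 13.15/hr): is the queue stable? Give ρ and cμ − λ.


Total capacity cμ = 3·11.19 = 33.57/hr
ρ = λ/(cμ) = 13.15/33.57 = 0.3917
Stable ⇔ ρ < 1: YES
Spare capacity = cμ − λ = 33.57 − 13.15 = 20.42/hr

Final: ρ = 0.3917; stable; margin = 20.42/hr


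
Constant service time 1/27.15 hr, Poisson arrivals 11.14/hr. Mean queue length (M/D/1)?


ρ = 11.14/27.15 = 0.4103
M/D/1: Lq = ρ²/(2(1−ρ)) = 0.1684/(2·0.5897) = 0.14275

Final: 0.14275


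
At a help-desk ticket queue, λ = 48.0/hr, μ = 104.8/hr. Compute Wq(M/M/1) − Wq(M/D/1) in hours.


ρ = 48.0/104.8 = 0.4580
Wq(M/M/1) = ρ/(μ−λ) = 0.4580/56.80 = 0.008064 hr
Wq(M/D/1) = ρ/(2(μ−λ)) = 0.004032 hr
Savings = 0.008064 − 0.004032 = 0.004032 hr

Final: 0.004032 hr


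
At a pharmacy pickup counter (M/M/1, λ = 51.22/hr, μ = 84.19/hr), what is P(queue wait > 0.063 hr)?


ρ = 51.22/84.19 = 0.6084
P(Wq > t) = ρ·e^{−(μ−λ)t} = 0.6084·e^{−2.0771}
= 0.6084·0.125292 = 0.076226

Final: 0.076226


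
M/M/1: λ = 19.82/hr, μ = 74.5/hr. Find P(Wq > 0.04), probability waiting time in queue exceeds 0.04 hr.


ρ = 19.82/74.5 = 0.2660
P(Wq > t) = ρ·e^{−(μ−λ)t} = 0.2660·e^{−2.1872}
= 0.2660·0.112231 = 0.029858

Final: 0.029858


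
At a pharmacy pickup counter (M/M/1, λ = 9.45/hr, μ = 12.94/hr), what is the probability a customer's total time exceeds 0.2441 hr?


W ~ Exponential(μ−λ) for M/M/1.
μ − λ = 12.94 − 9.45 = 3.4900
P(W > t) = e^{−(μ−λ)t} = e^{−0.8519} = 0.426600

Final: 0.426600


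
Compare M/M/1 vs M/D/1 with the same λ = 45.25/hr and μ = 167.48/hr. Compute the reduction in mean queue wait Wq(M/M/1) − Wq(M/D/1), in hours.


ρ = 45.25/167.48 = 0.2702
Wq(M/M/1) = ρ/(μ−λ) = 0.2702/122.23 = 0.002210 hr
Wq(M/D/1) = ρ/(2(μ−λ)) = 0.001105 hr
Savings = 0.002210 − 0.001105 = 0.001105 hr

Final: 0.001105 hr


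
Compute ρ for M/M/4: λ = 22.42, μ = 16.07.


ρ = λ/(cμ) = 22.42/(4·16.07) = 22.42/64.28 = 0.3488

Final: 0.3488


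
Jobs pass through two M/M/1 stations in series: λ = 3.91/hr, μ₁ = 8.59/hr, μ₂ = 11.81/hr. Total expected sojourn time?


Each node sees arrival rate λ = 3.91/hr (tandem ⇒ throughput preserved).
W₁ = 1/(μ₁−λ) = 1/(8.59−3.91) = 0.21368 hr
W₂ = 1/(μ₂−λ) = 1/(11.81−3.91) = 0.12658 hr
W_total = W₁ + W₂ = 0.21368 + 0.12658 = 0.34026 hr

Final: 0.34026 hr


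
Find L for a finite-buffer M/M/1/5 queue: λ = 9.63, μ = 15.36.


ρ = 9.63/15.36 = 0.6270
L = ρ[1 − (K+1)ρ^K + Kρ^(K+1)] / [(1−ρ)(1−ρ^(K+1))]
Numerator: 0.6270·(1 − 6·0.096867 + 5·0.060731) = 0.452945
Denominator: (0.3730)·(0.939269) = 0.350391
L = 0.452945/0.350391 = 1.2927

Final: 1.2927


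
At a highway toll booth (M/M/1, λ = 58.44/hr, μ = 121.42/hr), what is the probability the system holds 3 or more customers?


ρ = 58.44/121.42 = 0.4813
P(N ≥ n) = ρ^n = 0.4813^3 = 0.111496

Final: 0.111496


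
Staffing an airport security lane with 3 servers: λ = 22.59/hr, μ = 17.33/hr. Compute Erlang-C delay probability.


a = λ/μ = 1.3035; ρ = a/3 = 0.4345
P₀ = 0.262750 (from M/M/c formula)
C(c,a) = [a^c/(c!(1−ρ))]·P₀ = [2.21489/(6·0.5655)]·0.262750
= 0.65279·0.262750 = 0.171521

Final: 0.171521


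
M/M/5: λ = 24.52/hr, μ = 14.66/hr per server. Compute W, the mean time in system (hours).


a = 1.6726; ρ = 0.3345; P₀ = 0.187224
Lq = P₀·a^c·ρ/(c!(1−ρ)²) = 0.01543
Wq = Lq/λ = 0.01543/24.52 = 0.0006291 hr
W = Wq + 1/μ = 0.0006291 + 0.06821 = 0.06884 hr

Final: 0.06884 hr


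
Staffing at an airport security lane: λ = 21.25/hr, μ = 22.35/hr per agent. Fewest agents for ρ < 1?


Stability requires cμ > λ ⇔ c > λ/μ.
λ/μ = 21.25/22.35 = 0.9508
Minimum integer c = ⌊0.9508⌋ + 1 = 1
Check: 1·22.35 = 22.35 > 21.25, while 0·22.35 = 0.00 ≤ 21.25

Final: 1 servers


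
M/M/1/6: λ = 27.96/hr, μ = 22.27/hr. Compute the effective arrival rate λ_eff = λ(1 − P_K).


ρ = 1.2555; P_K = (1−ρ)ρ^6/(1−ρ^7) = 0.255457
λ_eff = λ(1 − P_K) = 27.96·(1 − 0.255457) = 27.96·0.744543 = 20.8174 /hr

Final: 20.8174 /hr


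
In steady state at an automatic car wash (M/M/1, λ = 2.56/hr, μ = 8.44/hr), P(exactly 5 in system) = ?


ρ = 2.56/8.44 = 0.3033
P_n = (1−ρ)·ρ^n = (1 − 0.3033)·0.3033^5 = 0.6967·0.002567 = 0.001789

Final: 0.001789


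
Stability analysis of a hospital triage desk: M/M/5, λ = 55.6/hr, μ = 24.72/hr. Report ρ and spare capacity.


Total capacity cμ = 5·24.72 = 123.60/hr
ρ = λ/(cμ) = 55.6/123.60 = 0.4498
Stable ⇔ ρ < 1: YES
Spare capacity = cμ − λ = 123.60 − 55.6 = 68.00/hr

Final: ρ = 0.4498; stable; margin = 68.00/hr


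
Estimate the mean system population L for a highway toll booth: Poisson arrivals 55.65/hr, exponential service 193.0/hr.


ρ = λ/μ = 55.65/193.0 = 0.2883
L = ρ/(1−ρ) = 0.2883/(1 − 0.2883) = 0.2883/0.7117 = 0.4052

Final: 0.4052


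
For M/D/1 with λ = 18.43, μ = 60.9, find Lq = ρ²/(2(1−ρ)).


ρ = 18.43/60.9 = 0.3026
M/D/1: Lq = ρ²/(2(1−ρ)) = 0.09158/(2·0.6974) = 0.06566

Final: 0.06566


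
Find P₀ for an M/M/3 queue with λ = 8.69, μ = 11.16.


a = λ/μ = 8.69/11.16 = 0.7787; ρ = a/c = 0.2596
Σ_{k=0}^{2} a^k/k! (terms k=0..2) = 1.00000 + 0.77867 + 0.30317 = 2.08184
Tail: a^3/(3!(1−ρ)) = 0.47214/(6·0.7404) = 0.10627
P₀ = 1/(2.08184 + 0.10627) = 1/2.18811 = 0.457015

Final: 0.457015


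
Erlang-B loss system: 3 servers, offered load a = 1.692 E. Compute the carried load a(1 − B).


B(3,1.692) = 0.163733 (Erlang-B)
Carried load = a(1 − B) = 1.692·(1 − 0.163733) = 1.692·0.836267 = 1.4150 E

Final: 1.4150 Erlangs


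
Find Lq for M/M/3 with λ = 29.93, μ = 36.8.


a = λ/μ = 0.8133; ρ = a/3 = 0.2711
P₀ = 0.441098
Lq = P₀·a^c·ρ / (c!·(1−ρ)²) = 0.441098·0.53799·0.2711/(6·0.53129)
= 0.02018

Final: 0.02018


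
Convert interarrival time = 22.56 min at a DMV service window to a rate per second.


λ = 1/(interarrival time) in consistent units.
1 second = 0.0166667 min, so λ = 0.0166667/22.56 = 0.0007388 per second

Final: 0.0007388 /sec


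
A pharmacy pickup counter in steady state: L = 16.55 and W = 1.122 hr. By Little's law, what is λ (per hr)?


λ = L/W = 16.55/1.122 = 14.7504 /hr

Final: 14.7504 /hr


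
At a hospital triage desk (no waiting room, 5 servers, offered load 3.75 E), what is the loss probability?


B(c,a) = (a^c/c!) / Σ_{k=0}^{c} a^k/k!
a^5/5! = 6.179810
Σ terms (k=0..5): 1.00000 + 3.75000 + 7.03125 + 8.78906 + 8.23975 + 6.17981 = 34.989868
B = 6.179810/34.989868 = 0.176617

Final: 0.176617


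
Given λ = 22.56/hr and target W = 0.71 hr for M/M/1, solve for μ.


W = 1/(μ−λ) ⇒ μ − λ = 1/W = 1/0.71 = 1.4085
μ = λ + 1/W = 22.56 + 1.4085 = 23.9685 per hr

Final: 23.9685 /hr


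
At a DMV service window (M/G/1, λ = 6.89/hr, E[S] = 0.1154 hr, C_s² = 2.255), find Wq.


ρ = λ·E[S] = 6.89·0.1154 = 0.7951
E[S²] = E[S]²(1+C_s²) = 0.1154²·(1+2.255) = 0.043347
Wq = λ·E[S²]/(2(1−ρ)) = 6.89·0.043347/(2·0.2049) = 0.72882 hr

Final: 0.72882 hr


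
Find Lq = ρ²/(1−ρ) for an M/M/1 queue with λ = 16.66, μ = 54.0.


ρ = 16.66/54.0 = 0.3085
Lq = ρ²/(1−ρ) = 0.09518/0.6915 = 0.1377

Final: 0.1377


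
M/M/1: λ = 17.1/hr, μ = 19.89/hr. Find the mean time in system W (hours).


W = 1/(μ−λ) = 1/(19.89 − 17.1) = 1/2.79 = 0.3584 hr

Final: 0.3584 hr


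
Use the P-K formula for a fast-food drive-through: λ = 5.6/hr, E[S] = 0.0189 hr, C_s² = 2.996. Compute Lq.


ρ = λ·E[S] = 5.6·0.0189 = 0.1058
Lq = ρ²(1+C_s²)/(2(1−ρ)) = 0.01120·(1+2.996)/(2·0.8942)
= 0.01120·3.9960/1.7883 = 0.02503

Final: 0.02503


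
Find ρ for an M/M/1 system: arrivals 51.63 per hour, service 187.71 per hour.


ρ = λ/μ = 51.63/187.71 = 0.2751

Final: 0.2751


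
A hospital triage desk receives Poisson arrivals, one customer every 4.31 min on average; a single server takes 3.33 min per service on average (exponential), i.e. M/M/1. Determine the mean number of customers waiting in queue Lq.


λ = 60/4.31 = 13.9211 /hr
μ = 60/3.33 = 18.0180 /hr
ρ = λ/μ = 13.9211/18.0180 = 0.7726
Lq = ρ²/(1−ρ) = 0.5969/0.2274 = 2.6253

Final: 2.6253


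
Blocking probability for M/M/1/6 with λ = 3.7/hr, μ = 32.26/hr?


ρ = λ/μ = 3.7/32.26 = 0.1147
P_K = (1−ρ)ρ^K/(1−ρ^(K+1)) = (0.8853·0.000002276)/(1 − 0.0000002611)
= 0.000002015/1.000000 = 0.000002015

Final: 0.000002015


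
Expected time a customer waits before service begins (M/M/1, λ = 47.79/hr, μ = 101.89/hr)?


ρ = 47.79/101.89 = 0.4690
Wq = ρ/(μ−λ) = 0.4690/(101.89 − 47.79) = 0.4690/54.10 = 0.008670 hr

Final: 0.008670 hr


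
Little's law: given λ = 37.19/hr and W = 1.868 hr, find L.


L = λW = 37.19·1.868 = 69.4709

Final: 69.4709


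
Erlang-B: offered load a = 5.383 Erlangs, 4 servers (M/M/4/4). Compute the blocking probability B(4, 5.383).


B(c,a) = (a^c/c!) / Σ_{k=0}^{c} a^k/k!
a^4/4! = 34.985354
Σ terms (k=0..4): 1.00000 + 5.38300 + 14.48834 + 25.99692 + 34.98535 = 81.853618
B = 34.985354/81.853618 = 0.427414

Final: 0.427414


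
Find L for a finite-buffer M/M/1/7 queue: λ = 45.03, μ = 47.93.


ρ = 45.03/47.93 = 0.9395
L = ρ[1 − (K+1)ρ^K + Kρ^(K+1)] / [(1−ρ)(1−ρ^(K+1))]
Numerator: 0.9395·(1 − 8·0.646043 + 7·0.606955) = 0.075475
Denominator: (0.06050)·(0.393045) = 0.023781
L = 0.075475/0.023781 = 3.1737

Final: 3.1737


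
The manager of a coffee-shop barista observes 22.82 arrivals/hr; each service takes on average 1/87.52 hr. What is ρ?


ρ = λ/μ = 22.82/87.52 = 0.2607

Final: 0.2607


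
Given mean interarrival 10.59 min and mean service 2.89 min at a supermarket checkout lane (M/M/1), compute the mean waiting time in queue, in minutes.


λ = 60/10.59 = 5.6657 /hr
μ = 60/2.89 = 20.7612 /hr
ρ = λ/μ = 5.6657/20.7612 = 0.2729
Wq = ρ/(μ−λ) = 0.2729/(20.7612−5.6657) = 0.01808 hr
In minutes: 0.01808·60 = 1.085 min

Final: 1.085 min


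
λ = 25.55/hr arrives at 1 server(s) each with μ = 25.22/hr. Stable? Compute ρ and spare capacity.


Total capacity cμ = 1·25.22 = 25.22/hr
ρ = λ/(cμ) = 25.55/25.22 = 1.0131
Stable ⇔ ρ < 1: NO
Spare capacity = cμ − λ = 25.22 − 25.55 = -0.33/hr

Final: ρ = 1.0131; unstable; margin = -0.33/hr


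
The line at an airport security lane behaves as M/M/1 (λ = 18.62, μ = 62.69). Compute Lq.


ρ = 18.62/62.69 = 0.2970
Lq = ρ²/(1−ρ) = 0.08822/0.7030 = 0.1255

Final: 0.1255


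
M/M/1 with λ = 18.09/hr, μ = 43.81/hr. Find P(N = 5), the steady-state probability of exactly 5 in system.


ρ = 18.09/43.81 = 0.4129
P_n = (1−ρ)·ρ^n = (1 − 0.4129)·0.4129^5 = 0.5871·0.012004 = 0.007047

Final: 0.007047


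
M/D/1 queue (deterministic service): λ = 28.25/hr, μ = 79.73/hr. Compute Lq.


ρ = 28.25/79.73 = 0.3543
M/D/1: Lq = ρ²/(2(1−ρ)) = 0.1255/(2·0.6457) = 0.09722

Final: 0.09722


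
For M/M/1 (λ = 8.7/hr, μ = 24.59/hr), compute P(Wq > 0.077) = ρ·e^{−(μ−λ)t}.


ρ = 8.7/24.59 = 0.3538
P(Wq > t) = ρ·e^{−(μ−λ)t} = 0.3538·e^{−1.2235}
= 0.3538·0.294190 = 0.104085

Final: 0.104085


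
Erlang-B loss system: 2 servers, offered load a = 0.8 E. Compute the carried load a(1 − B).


B(2,0.8) = 0.150943 (Erlang-B)
Carried load = a(1 − B) = 0.8·(1 − 0.150943) = 0.8·0.849057 = 0.6792 E

Final: 0.6792 Erlangs


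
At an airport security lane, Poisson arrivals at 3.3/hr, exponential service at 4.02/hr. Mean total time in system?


W = 1/(μ−λ) = 1/(4.02 − 3.3) = 1/0.7200 = 1.3889 hr

Final: 1.3889 hr


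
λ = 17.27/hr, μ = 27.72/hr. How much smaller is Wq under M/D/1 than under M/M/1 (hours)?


ρ = 17.27/27.72 = 0.6230
Wq(M/M/1) = ρ/(μ−λ) = 0.6230/10.45 = 0.05962 hr
Wq(M/D/1) = ρ/(2(μ−λ)) = 0.02981 hr
Savings = 0.05962 − 0.02981 = 0.02981 hr

Final: 0.02981 hr


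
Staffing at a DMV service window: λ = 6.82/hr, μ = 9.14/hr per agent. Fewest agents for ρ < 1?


Stability requires cμ > λ ⇔ c > λ/μ.
λ/μ = 6.82/9.14 = 0.7462
Minimum integer c = ⌊0.7462⌋ + 1 = 1
Check: 1·9.14 = 9.14 > 6.82, while 0·9.14 = 0.00 ≤ 6.82

Final: 1 servers


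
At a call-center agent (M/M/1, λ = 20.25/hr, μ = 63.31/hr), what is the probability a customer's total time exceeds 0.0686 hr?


W ~ Exponential(μ−λ) for M/M/1.
μ − λ = 63.31 − 20.25 = 43.0600
P(W > t) = e^{−(μ−λ)t} = e^{−2.9539} = 0.052135

Final: 0.052135


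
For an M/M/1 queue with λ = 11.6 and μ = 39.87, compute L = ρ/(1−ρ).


ρ = λ/μ = 11.6/39.87 = 0.2909
L = ρ/(1−ρ) = 0.2909/(1 − 0.2909) = 0.2909/0.7091 = 0.4103

Final: 0.4103


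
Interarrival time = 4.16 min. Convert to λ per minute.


λ = 1/(interarrival time) in consistent units.
1 minute = 1 min, so λ = 1/4.16 = 0.2404 per minute

Final: 0.2404 /min


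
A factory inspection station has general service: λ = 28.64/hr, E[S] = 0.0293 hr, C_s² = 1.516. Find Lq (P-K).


ρ = λ·E[S] = 28.64·0.0293 = 0.8392
Lq = ρ²(1+C_s²)/(2(1−ρ)) = 0.7042·(1+1.516)/(2·0.1608)
= 0.7042·2.5160/0.3217 = 5.50740

Final: 5.50740


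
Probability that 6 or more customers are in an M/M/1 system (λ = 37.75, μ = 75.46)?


ρ = 37.75/75.46 = 0.5003
P(N ≥ n) = ρ^n = 0.5003^6 = 0.015675

Final: 0.015675


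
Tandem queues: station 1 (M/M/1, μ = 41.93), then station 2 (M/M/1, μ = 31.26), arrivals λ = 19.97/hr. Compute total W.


Each node sees arrival rate λ = 19.97/hr (tandem ⇒ throughput preserved).
W₁ = 1/(μ₁−λ) = 1/(41.93−19.97) = 0.04554 hr
W₂ = 1/(μ₂−λ) = 1/(31.26−19.97) = 0.08857 hr
W_total = W₁ + W₂ = 0.04554 + 0.08857 = 0.13411 hr

Final: 0.13411 hr


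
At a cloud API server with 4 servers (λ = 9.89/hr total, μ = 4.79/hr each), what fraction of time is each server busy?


ρ = λ/(cμ) = 9.89/(4·4.79) = 9.89/19.16 = 0.5162

Final: 0.5162


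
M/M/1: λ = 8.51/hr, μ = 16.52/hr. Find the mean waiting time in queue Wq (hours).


ρ = 8.51/16.52 = 0.5151
Wq = ρ/(μ−λ) = 0.5151/(16.52 − 8.51) = 0.5151/8.01 = 0.06431 hr

Final: 0.06431 hr


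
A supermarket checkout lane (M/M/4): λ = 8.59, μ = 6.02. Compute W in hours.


a = 1.4269; ρ = 0.3567; P₀ = 0.238227
Lq = P₀·a^c·ρ/(c!(1−ρ)²) = 0.03547
Wq = Lq/λ = 0.03547/8.59 = 0.004130 hr
W = Wq + 1/μ = 0.004130 + 0.16611 = 0.17024 hr

Final: 0.17024 hr


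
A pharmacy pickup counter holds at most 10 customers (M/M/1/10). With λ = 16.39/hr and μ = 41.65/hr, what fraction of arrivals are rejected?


ρ = λ/μ = 16.39/41.65 = 0.3935
P_K = (1−ρ)ρ^K/(1−ρ^(K+1)) = (0.6065·0.00008905)/(1 − 0.00003504)
= 0.00005401/0.999965 = 0.00005401

Final: 0.00005401


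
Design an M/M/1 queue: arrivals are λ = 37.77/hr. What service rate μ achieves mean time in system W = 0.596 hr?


W = 1/(μ−λ) ⇒ μ − λ = 1/W = 1/0.596 = 1.6779
μ = λ + 1/W = 37.77 + 1.6779 = 39.4479 per hr

Final: 39.4479 /hr


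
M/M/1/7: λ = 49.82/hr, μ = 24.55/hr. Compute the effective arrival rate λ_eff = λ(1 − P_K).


ρ = 2.0293; P_K = (1−ρ)ρ^7/(1−ρ^8) = 0.508996
λ_eff = λ(1 − P_K) = 49.82·(1 − 0.508996) = 49.82·0.491004 = 24.4618 /hr

Final: 24.4618 /hr


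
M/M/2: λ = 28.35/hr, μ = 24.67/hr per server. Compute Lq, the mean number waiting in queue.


a = λ/μ = 1.1492; ρ = a/2 = 0.5746
P₀ = 0.270176
Lq = P₀·a^c·ρ / (c!·(1−ρ)²) = 0.270176·1.32059·0.5746/(2·0.18098)
= 0.56639

Final: 0.56639


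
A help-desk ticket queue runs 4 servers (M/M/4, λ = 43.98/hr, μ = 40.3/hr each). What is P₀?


a = λ/μ = 43.98/40.3 = 1.0913; ρ = a/c = 0.2728
Σ_{k=0}^{3} a^k/k! (terms k=0..3) = 1.00000 + 1.09132 + 0.59548 + 0.21662 = 2.90342
Tail: a^4/(4!(1−ρ)) = 1.41841/(24·0.7272) = 0.08127
P₀ = 1/(2.90342 + 0.08127) = 1/2.98469 = 0.335043

Final: 0.335043


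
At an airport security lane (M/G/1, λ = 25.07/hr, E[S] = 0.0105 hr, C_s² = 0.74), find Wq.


ρ = λ·E[S] = 25.07·0.0105 = 0.2632
E[S²] = E[S]²(1+C_s²) = 0.0105²·(1+0.74) = 0.0001918
Wq = λ·E[S²]/(2(1−ρ)) = 25.07·0.0001918/(2·0.7368) = 0.003264 hr

Final: 0.003264 hr


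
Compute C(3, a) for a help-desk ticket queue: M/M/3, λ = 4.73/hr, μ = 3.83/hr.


a = λ/μ = 1.2350; ρ = a/3 = 0.4117
P₀ = 0.283192 (from M/M/c formula)
C(c,a) = [a^c/(c!(1−ρ))]·P₀ = [1.88359/(6·0.5883)]·0.283192
= 0.53359·0.283192 = 0.151109

Final: 0.151109


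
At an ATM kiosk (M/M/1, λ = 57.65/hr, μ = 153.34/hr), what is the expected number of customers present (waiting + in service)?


ρ = λ/μ = 57.65/153.34 = 0.3760
L = ρ/(1−ρ) = 0.3760/(1 − 0.3760) = 0.3760/0.6240 = 0.6025

Final: 0.6025


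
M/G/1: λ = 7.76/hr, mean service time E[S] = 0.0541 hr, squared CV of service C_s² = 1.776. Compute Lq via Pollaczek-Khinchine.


ρ = λ·E[S] = 7.76·0.0541 = 0.4198
Lq = ρ²(1+C_s²)/(2(1−ρ)) = 0.1762·(1+1.776)/(2·0.5802)
= 0.1762·2.7760/1.1604 = 0.42164

Final: 0.42164


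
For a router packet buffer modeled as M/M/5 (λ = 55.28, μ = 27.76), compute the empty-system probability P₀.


a = λ/μ = 55.28/27.76 = 1.9914; ρ = a/c = 0.3983
Σ_{k=0}^{4} a^k/k! (terms k=0..4) = 1.00000 + 1.99135 + 1.98275 + 1.31612 + 0.65521 = 6.94543
Tail: a^5/(5!(1−ρ)) = 31.31431/(120·0.6017) = 0.43367
P₀ = 1/(6.94543 + 0.43367) = 1/7.37910 = 0.135518

Final: 0.135518


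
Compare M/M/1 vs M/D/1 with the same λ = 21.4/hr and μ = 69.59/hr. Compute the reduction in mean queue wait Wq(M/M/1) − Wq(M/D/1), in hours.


ρ = 21.4/69.59 = 0.3075
Wq(M/M/1) = ρ/(μ−λ) = 0.3075/48.19 = 0.006381 hr
Wq(M/D/1) = ρ/(2(μ−λ)) = 0.003191 hr
Savings = 0.006381 − 0.003191 = 0.003191 hr

Final: 0.003191 hr


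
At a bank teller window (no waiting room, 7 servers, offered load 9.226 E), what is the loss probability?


B(c,a) = (a^c/c!) / Σ_{k=0}^{c} a^k/k!
a^7/7! = 1128.921166
Σ terms (k=0..7): 1.00000 + 9.22600 + 42.55954 + 130.88477 + 301.88571 + 557.03952 + 856.54110 + 1128.92117 = 3028.057795
B = 1128.921166/3028.057795 = 0.372820

Final: 0.372820


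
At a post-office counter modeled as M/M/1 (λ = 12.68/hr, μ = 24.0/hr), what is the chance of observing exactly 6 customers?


ρ = 12.68/24.0 = 0.5283
P_n = (1−ρ)·ρ^n = (1 − 0.5283)·0.5283^6 = 0.4717·0.021749 = 0.010258

Final: 0.010258


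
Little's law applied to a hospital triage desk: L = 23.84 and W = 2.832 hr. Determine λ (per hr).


λ = L/W = 23.84/2.832 = 8.4181 /hr

Final: 8.4181 /hr


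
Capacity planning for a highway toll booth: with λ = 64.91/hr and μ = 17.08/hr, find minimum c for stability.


Stability requires cμ > λ ⇔ c > λ/μ.
λ/μ = 64.91/17.08 = 3.8004
Minimum integer c = ⌊3.8004⌋ + 1 = 4
Check: 4·17.08 = 68.32 > 64.91, while 3·17.08 = 51.24 ≤ 64.91

Final: 4 servers


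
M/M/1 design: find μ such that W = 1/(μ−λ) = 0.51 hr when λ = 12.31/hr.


W = 1/(μ−λ) ⇒ μ − λ = 1/W = 1/0.51 = 1.9608
μ = λ + 1/W = 12.31 + 1.9608 = 14.2708 per hr

Final: 14.2708 /hr


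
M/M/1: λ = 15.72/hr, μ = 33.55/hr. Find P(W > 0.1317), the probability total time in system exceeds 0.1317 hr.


W ~ Exponential(μ−λ) for M/M/1.
μ − λ = 33.55 − 15.72 = 17.8300
P(W > t) = e^{−(μ−λ)t} = e^{−2.3482} = 0.095540

Final: 0.095540


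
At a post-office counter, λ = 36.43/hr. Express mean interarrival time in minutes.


Mean interarrival time = 1/λ = 1/36.43 hour = 0.02745 hour
In minutes: 0.02745 × 60 = 1.6470 min

Final: 1.6470 min


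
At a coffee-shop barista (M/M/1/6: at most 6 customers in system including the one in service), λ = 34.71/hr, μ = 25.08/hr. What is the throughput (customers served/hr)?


ρ = 1.3840; P_K = (1−ρ)ρ^6/(1−ρ^7) = 0.309240
λ_eff = λ(1 − P_K) = 34.71·(1 − 0.309240) = 34.71·0.690760 = 23.9763 /hr

Final: 23.9763 /hr


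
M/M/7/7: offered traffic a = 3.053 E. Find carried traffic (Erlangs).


B(7,3.053) = 0.023468 (Erlang-B)
Carried load = a(1 − B) = 3.053·(1 − 0.023468) = 3.053·0.976532 = 2.9814 E

Final: 2.9814 Erlangs


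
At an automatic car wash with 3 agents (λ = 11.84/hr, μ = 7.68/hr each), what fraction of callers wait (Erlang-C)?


a = λ/μ = 1.5417; ρ = a/3 = 0.5139
P₀ = 0.200549 (from M/M/c formula)
C(c,a) = [a^c/(c!(1−ρ))]·P₀ = [3.66413/(6·0.4861)]·0.200549
= 1.25627·0.200549 = 0.251945

Final: 0.251945


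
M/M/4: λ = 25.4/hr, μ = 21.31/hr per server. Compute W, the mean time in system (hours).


a = 1.1919; ρ = 0.2980; P₀ = 0.302636
Lq = P₀·a^c·ρ/(c!(1−ρ)²) = 0.01539
Wq = Lq/λ = 0.01539/25.4 = 0.0006059 hr
W = Wq + 1/μ = 0.0006059 + 0.04693 = 0.04753 hr

Final: 0.04753 hr


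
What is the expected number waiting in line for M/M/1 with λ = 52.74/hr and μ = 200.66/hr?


ρ = 52.74/200.66 = 0.2628
Lq = ρ²/(1−ρ) = 0.06908/0.7372 = 0.09371

Final: 0.09371


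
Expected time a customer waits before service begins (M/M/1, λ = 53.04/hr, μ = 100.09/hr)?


ρ = 53.04/100.09 = 0.5299
Wq = ρ/(μ−λ) = 0.5299/(100.09 − 53.04) = 0.5299/47.05 = 0.01126 hr

Final: 0.01126 hr


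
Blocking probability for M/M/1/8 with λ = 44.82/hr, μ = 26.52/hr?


ρ = λ/μ = 44.82/26.52 = 1.6900
P_K = (1−ρ)ρ^K/(1−ρ^(K+1)) = (-0.6900·66.555915)/(1 − 112.482508)
= -45.926593/-111.482508 = 0.411962

Final: 0.411962


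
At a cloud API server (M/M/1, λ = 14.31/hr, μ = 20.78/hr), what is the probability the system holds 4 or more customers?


ρ = 14.31/20.78 = 0.6886
P(N ≥ n) = ρ^n = 0.6886^4 = 0.224893

Final: 0.224893


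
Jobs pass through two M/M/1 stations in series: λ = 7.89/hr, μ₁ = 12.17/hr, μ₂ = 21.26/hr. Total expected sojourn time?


Each node sees arrival rate λ = 7.89/hr (tandem ⇒ throughput preserved).
W₁ = 1/(μ₁−λ) = 1/(12.17−7.89) = 0.23364 hr
W₂ = 1/(μ₂−λ) = 1/(21.26−7.89) = 0.07479 hr
W_total = W₁ + W₂ = 0.23364 + 0.07479 = 0.30844 hr

Final: 0.30844 hr


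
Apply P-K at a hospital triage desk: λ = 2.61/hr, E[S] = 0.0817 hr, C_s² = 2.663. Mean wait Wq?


ρ = λ·E[S] = 2.61·0.0817 = 0.2132
E[S²] = E[S]²(1+C_s²) = 0.0817²·(1+2.663) = 0.024450
Wq = λ·E[S²]/(2(1−ρ)) = 2.61·0.024450/(2·0.7868) = 0.04056 hr

Final: 0.04056 hr


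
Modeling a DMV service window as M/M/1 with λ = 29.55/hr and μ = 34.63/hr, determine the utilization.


ρ = λ/μ = 29.55/34.63 = 0.8533

Final: 0.8533


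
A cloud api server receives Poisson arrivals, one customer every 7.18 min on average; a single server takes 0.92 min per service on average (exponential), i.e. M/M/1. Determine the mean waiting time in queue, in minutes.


λ = 60/7.18 = 8.3565 /hr
μ = 60/0.92 = 65.2174 /hr
ρ = λ/μ = 8.3565/65.2174 = 0.1281
Wq = ρ/(μ−λ) = 0.1281/(65.2174−8.3565) = 0.002253 hr
In minutes: 0.002253·60 = 0.1352 min

Final: 0.1352 min


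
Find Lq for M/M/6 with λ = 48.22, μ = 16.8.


a = λ/μ = 2.8702; ρ = a/6 = 0.4784
P₀ = 0.055959
Lq = P₀·a^c·ρ / (c!·(1−ρ)²) = 0.055959·559.12324·0.4784/(720·0.27209)
= 0.07640

Final: 0.07640


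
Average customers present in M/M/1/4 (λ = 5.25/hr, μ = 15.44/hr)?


ρ = 5.25/15.44 = 0.3400
L = ρ[1 − (K+1)ρ^K + Kρ^(K+1)] / [(1−ρ)(1−ρ^(K+1))]
Numerator: 0.3400·(1 − 5·0.013367 + 4·0.004545) = 0.323482
Denominator: (0.6600)·(0.995455) = 0.656974
L = 0.323482/0.656974 = 0.4924

Final: 0.4924


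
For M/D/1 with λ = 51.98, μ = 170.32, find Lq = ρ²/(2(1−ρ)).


ρ = 51.98/170.32 = 0.3052
M/D/1: Lq = ρ²/(2(1−ρ)) = 0.09314/(2·0.6948) = 0.06703

Final: 0.06703


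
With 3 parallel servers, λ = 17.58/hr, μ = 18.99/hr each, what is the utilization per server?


ρ = λ/(cμ) = 17.58/(3·18.99) = 17.58/56.97 = 0.3086

Final: 0.3086


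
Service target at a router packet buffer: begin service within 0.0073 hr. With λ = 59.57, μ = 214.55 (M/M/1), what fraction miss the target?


ρ = 59.57/214.55 = 0.2777
P(Wq > t) = ρ·e^{−(μ−λ)t} = 0.2777·e^{−1.1314}
= 0.2777·0.322596 = 0.089569

Final: 0.089569


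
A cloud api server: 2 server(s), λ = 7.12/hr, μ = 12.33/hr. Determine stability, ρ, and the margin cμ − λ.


Total capacity cμ = 2·12.33 = 24.66/hr
ρ = λ/(cμ) = 7.12/24.66 = 0.2887
Stable ⇔ ρ < 1: YES
Spare capacity = cμ − λ = 24.66 − 7.12 = 17.54/hr

Final: ρ = 0.2887; stable; margin = 17.54/hr


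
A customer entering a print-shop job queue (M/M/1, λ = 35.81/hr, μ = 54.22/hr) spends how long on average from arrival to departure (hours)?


W = 1/(μ−λ) = 1/(54.22 − 35.81) = 1/18.41 = 0.05432 hr

Final: 0.05432 hr


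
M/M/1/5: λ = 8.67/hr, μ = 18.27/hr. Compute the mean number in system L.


ρ = 8.67/18.27 = 0.4745
L = ρ[1 − (K+1)ρ^K + Kρ^(K+1)] / [(1−ρ)(1−ρ^(K+1))]
Numerator: 0.4745·(1 − 6·0.024066 + 5·0.011420) = 0.433124
Denominator: (0.5255)·(0.988580) = 0.519451
L = 0.433124/0.519451 = 0.8338

Final: 0.8338


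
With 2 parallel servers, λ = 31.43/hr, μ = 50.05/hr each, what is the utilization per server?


ρ = λ/(cμ) = 31.43/(2·50.05) = 31.43/100.10 = 0.3140

Final: 0.3140


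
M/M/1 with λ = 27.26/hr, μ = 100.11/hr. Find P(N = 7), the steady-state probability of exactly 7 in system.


ρ = 27.26/100.11 = 0.2723
P_n = (1−ρ)·ρ^n = (1 − 0.2723)·0.2723^7 = 0.7277·0.0001110 = 0.00008078

Final: 0.00008078


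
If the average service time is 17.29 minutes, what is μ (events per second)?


μ = 1/(service time) in consistent units.
1 second = 0.0166667 min, so μ = 0.0166667/17.29 = 0.0009639 per second

Final: 0.0009639 /sec


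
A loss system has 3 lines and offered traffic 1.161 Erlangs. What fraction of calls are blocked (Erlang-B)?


B(c,a) = (a^c/c!) / Σ_{k=0}^{c} a^k/k!
a^3/3! = 0.260823
Σ terms (k=0..3): 1.00000 + 1.16100 + 0.67396 + 0.26082 = 3.095783
B = 0.260823/3.095783 = 0.084251

Final: 0.084251


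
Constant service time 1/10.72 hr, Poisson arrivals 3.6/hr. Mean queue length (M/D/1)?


ρ = 3.6/10.72 = 0.3358
M/D/1: Lq = ρ²/(2(1−ρ)) = 0.1128/(2·0.6642) = 0.08490

Final: 0.08490


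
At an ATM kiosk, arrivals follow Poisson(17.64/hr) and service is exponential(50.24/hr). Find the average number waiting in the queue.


ρ = 17.64/50.24 = 0.3511
Lq = ρ²/(1−ρ) = 0.1233/0.6489 = 0.1900

Final: 0.1900


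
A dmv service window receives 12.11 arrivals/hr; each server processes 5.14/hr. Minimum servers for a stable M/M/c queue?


Stability requires cμ > λ ⇔ c > λ/μ.
λ/μ = 12.11/5.14 = 2.3560
Minimum integer c = ⌊2.3560⌋ + 1 = 3
Check: 3·5.14 = 15.42 > 12.11, while 2·5.14 = 10.28 ≤ 12.11

Final: 3 servers


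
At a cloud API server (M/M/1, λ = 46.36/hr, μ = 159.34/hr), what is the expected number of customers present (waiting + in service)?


ρ = λ/μ = 46.36/159.34 = 0.2910
L = ρ/(1−ρ) = 0.2910/(1 − 0.2910) = 0.2910/0.7090 = 0.4103

Final: 0.4103


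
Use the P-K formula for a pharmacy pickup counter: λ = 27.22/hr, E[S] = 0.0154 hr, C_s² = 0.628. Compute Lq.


ρ = λ·E[S] = 27.22·0.0154 = 0.4192
Lq = ρ²(1+C_s²)/(2(1−ρ)) = 0.1757·(1+0.628)/(2·0.5808)
= 0.1757·1.6280/1.1616 = 0.24627

Final: 0.24627


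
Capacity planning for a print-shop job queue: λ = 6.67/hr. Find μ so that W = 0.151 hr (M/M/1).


W = 1/(μ−λ) ⇒ μ − λ = 1/W = 1/0.151 = 6.6225
μ = λ + 1/W = 6.67 + 6.6225 = 13.2925 per hr

Final: 13.2925 /hr


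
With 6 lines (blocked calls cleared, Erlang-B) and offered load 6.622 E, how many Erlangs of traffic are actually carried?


B(6,6.622) = 0.307148 (Erlang-B)
Carried load = a(1 − B) = 6.622·(1 − 0.307148) = 6.622·0.692852 = 4.5881 E

Final: 4.5881 Erlangs


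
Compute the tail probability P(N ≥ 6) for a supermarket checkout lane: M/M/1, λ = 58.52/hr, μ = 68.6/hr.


ρ = 58.52/68.6 = 0.8531
P(N ≥ n) = ρ^n = 0.8531^6 = 0.385373

Final: 0.385373


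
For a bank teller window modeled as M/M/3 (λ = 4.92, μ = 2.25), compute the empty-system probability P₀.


a = λ/μ = 4.92/2.25 = 2.1867; ρ = a/c = 0.7289
Σ_{k=0}^{2} a^k/k! (terms k=0..2) = 1.00000 + 2.18667 + 2.39076 = 5.57742
Tail: a^3/(3!(1−ρ)) = 10.45557/(6·0.2711) = 6.42761
P₀ = 1/(5.57742 + 6.42761) = 1/12.00503 = 0.083298

Final: 0.083298


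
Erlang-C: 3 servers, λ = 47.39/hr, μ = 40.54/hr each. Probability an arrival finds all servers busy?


a = λ/μ = 1.1690; ρ = a/3 = 0.3897
P₀ = 0.304098 (from M/M/c formula)
C(c,a) = [a^c/(c!(1−ρ))]·P₀ = [1.59738/(6·0.6103)]·0.304098
= 0.43620·0.304098 = 0.132647

Final: 0.132647


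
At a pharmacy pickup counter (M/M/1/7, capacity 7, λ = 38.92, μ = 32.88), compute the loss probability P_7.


ρ = λ/μ = 38.92/32.88 = 1.1837
P_K = (1−ρ)ρ^K/(1−ρ^(K+1)) = (-0.1837·3.256021)/(1 − 3.854146)
= -0.598125/-2.854146 = 0.209564

Final: 0.209564


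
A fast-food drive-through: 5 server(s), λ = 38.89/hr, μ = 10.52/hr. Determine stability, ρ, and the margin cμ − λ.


Total capacity cμ = 5·10.52 = 52.60/hr
ρ = λ/(cμ) = 38.89/52.60 = 0.7394
Stable ⇔ ρ < 1: YES
Spare capacity = cμ − λ = 52.60 − 38.89 = 13.71/hr

Final: ρ = 0.7394; stable; margin = 13.71/hr


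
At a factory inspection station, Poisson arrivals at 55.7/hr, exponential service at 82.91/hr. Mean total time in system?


W = 1/(μ−λ) = 1/(82.91 − 55.7) = 1/27.21 = 0.03675 hr

Final: 0.03675 hr


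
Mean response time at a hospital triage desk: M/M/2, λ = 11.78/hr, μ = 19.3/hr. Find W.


a = 0.6104; ρ = 0.3052; P₀ = 0.532354
Lq = P₀·a^c·ρ/(c!(1−ρ)²) = 0.06268
Wq = Lq/λ = 0.06268/11.78 = 0.005321 hr
W = Wq + 1/μ = 0.005321 + 0.05181 = 0.05713 hr

Final: 0.05713 hr


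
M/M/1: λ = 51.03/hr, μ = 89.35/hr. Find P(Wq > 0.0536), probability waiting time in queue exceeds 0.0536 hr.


ρ = 51.03/89.35 = 0.5711
P(Wq > t) = ρ·e^{−(μ−λ)t} = 0.5711·e^{−2.0540}
= 0.5711·0.128227 = 0.073234

Final: 0.073234


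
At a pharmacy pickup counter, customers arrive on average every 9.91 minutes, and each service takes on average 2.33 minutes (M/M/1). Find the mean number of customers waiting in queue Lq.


λ = 60/9.91 = 6.0545 /hr
μ = 60/2.33 = 25.7511 /hr
ρ = λ/μ = 6.0545/25.7511 = 0.2351
Lq = ρ²/(1−ρ) = 0.05528/0.7649 = 0.07227

Final: 0.07227


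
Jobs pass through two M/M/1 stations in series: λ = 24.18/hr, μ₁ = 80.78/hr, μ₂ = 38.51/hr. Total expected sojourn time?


Each node sees arrival rate λ = 24.18/hr (tandem ⇒ throughput preserved).
W₁ = 1/(μ₁−λ) = 1/(80.78−24.18) = 0.01767 hr
W₂ = 1/(μ₂−λ) = 1/(38.51−24.18) = 0.06978 hr
W_total = W₁ + W₂ = 0.01767 + 0.06978 = 0.08745 hr

Final: 0.08745 hr


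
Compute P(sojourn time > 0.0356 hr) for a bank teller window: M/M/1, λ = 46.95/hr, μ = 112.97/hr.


W ~ Exponential(μ−λ) for M/M/1.
μ − λ = 112.97 − 46.95 = 66.0200
P(W > t) = e^{−(μ−λ)t} = e^{−2.3503} = 0.095339

Final: 0.095339


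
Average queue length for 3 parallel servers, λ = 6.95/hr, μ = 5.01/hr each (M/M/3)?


a = λ/μ = 1.3872; ρ = a/3 = 0.4624
P₀ = 0.239403
Lq = P₀·a^c·ρ / (c!·(1−ρ)²) = 0.239403·2.66957·0.4624/(6·0.28900)
= 0.17043

Final: 0.17043


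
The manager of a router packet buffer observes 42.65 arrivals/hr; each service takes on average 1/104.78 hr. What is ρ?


ρ = λ/μ = 42.65/104.78 = 0.4070

Final: 0.4070


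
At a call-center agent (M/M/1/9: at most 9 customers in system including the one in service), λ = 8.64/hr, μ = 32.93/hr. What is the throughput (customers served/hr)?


ρ = 0.2624; P_K = (1−ρ)ρ^9/(1−ρ^10) = 0.000004346
λ_eff = λ(1 − P_K) = 8.64·(1 − 0.000004346) = 8.64·0.999996 = 8.6400 /hr

Final: 8.6400 /hr


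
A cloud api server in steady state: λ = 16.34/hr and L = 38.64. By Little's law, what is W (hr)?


W = L/λ = 38.64/16.34 = 2.3647 hr

Final: 2.3647 hr


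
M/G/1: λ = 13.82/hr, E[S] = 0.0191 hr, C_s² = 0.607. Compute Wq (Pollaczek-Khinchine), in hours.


ρ = λ·E[S] = 13.82·0.0191 = 0.2640
E[S²] = E[S]²(1+C_s²) = 0.0191²·(1+0.607) = 0.0005862
Wq = λ·E[S²]/(2(1−ρ)) = 13.82·0.0005862/(2·0.7360) = 0.005504 hr

Final: 0.005504 hr


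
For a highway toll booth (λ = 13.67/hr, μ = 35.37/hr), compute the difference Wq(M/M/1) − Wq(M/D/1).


ρ = 13.67/35.37 = 0.3865
Wq(M/M/1) = ρ/(μ−λ) = 0.3865/21.70 = 0.01781 hr
Wq(M/D/1) = ρ/(2(μ−λ)) = 0.008905 hr
Savings = 0.01781 − 0.008905 = 0.008905 hr

Final: 0.008905 hr


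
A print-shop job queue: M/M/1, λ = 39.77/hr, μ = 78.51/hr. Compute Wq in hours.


ρ = 39.77/78.51 = 0.5066
Wq = ρ/(μ−λ) = 0.5066/(78.51 − 39.77) = 0.5066/38.74 = 0.01308 hr

Final: 0.01308 hr


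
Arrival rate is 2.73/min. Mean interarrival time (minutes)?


Mean interarrival time = 1/λ = 1/2.73 minute = 0.36630 minute
In minutes: 0.36630 × 1 = 0.3663 min

Final: 0.3663 min


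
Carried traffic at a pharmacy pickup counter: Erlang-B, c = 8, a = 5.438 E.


B(8,5.438) = 0.091681 (Erlang-B)
Carried load = a(1 − B) = 5.438·(1 − 0.091681) = 5.438·0.908319 = 4.9394 E

Final: 4.9394 Erlangs


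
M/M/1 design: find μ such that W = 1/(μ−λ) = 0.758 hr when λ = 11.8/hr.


W = 1/(μ−λ) ⇒ μ − λ = 1/W = 1/0.758 = 1.3193
μ = λ + 1/W = 11.8 + 1.3193 = 13.1193 per hr

Final: 13.1193 /hr


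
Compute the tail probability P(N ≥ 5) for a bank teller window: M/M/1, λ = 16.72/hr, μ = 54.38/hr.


ρ = 16.72/54.38 = 0.3075
P(N ≥ n) = ρ^n = 0.3075^5 = 0.002748

Final: 0.002748


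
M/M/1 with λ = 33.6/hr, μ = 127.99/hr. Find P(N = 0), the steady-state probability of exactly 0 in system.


ρ = 33.6/127.99 = 0.2625
P_n = (1−ρ)·ρ^n = (1 − 0.2625)·0.2625^0 = 0.7375·1.000000 = 0.737479

Final: 0.737479


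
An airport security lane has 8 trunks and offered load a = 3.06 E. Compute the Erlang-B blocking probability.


B(c,a) = (a^c/c!) / Σ_{k=0}^{c} a^k/k!
a^8/8! = 0.190656
Σ terms (k=0..8): 1.00000 + 3.06000 + 4.68180 + 4.77544 + 3.65321 + 2.23576 + 1.14024 + 0.49845 + 0.19066 = 21.235551
B = 0.190656/21.235551 = 0.008978

Final: 0.008978


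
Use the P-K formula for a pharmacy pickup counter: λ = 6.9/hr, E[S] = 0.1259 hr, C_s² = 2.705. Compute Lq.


ρ = λ·E[S] = 6.9·0.1259 = 0.8687
Lq = ρ²(1+C_s²)/(2(1−ρ)) = 0.7547·(1+2.705)/(2·0.1313)
= 0.7547·3.7050/0.2626 = 10.64820

Final: 10.64820
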